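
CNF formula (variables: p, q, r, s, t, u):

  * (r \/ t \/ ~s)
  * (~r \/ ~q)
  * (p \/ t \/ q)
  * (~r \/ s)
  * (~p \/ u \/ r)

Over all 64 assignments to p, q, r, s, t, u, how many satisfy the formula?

Split on r, then p.
  r=1, p=1: remaining (q,s,t,u) ∈ {(0,1,0,0); (0,1,0,1); (0,1,1,0); (0,1,1,1)} — 4.
  r=1, p=0: remaining (q,s,t,u) ∈ {(0,1,1,0); (0,1,1,1)} — 2.
  r=0, p=1: q free; 3 ways for (s,t,u) × 2^1 = 6.
  r=0, p=0: u free; 5 ways for (q,s,t) × 2^1 = 10.
Total: 4 + 2 + 6 + 10 = 22.

22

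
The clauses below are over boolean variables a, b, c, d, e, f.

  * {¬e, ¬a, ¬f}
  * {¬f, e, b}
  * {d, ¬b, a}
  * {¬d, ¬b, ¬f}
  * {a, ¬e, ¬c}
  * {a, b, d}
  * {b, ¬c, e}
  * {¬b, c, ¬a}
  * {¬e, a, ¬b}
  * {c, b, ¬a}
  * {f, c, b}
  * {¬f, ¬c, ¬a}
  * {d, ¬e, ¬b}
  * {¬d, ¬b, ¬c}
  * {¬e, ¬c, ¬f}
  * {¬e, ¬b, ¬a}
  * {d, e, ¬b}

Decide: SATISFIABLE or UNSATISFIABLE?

SATISFIABLE

Branch on a: take a = True.
The remaining clauses are satisfied by b = False, c = True, d = True, e = True, f = False.
So a=T, b=F, c=T, d=T, e=T, f=F is a satisfying assignment.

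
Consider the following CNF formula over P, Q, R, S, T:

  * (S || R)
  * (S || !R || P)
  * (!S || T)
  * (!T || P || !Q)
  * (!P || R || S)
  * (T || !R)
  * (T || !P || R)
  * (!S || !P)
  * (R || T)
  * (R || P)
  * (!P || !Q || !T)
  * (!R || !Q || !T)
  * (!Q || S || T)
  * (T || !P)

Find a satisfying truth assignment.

P=True, Q=False, R=True, S=False, T=True

Q occurs only negated in the remaining clauses — set Q = False.
Set P = True and propagate.
  then S is forced to False.
  then R is forced to True.
  then T is forced to True.
Every clause has at least one true literal under this assignment.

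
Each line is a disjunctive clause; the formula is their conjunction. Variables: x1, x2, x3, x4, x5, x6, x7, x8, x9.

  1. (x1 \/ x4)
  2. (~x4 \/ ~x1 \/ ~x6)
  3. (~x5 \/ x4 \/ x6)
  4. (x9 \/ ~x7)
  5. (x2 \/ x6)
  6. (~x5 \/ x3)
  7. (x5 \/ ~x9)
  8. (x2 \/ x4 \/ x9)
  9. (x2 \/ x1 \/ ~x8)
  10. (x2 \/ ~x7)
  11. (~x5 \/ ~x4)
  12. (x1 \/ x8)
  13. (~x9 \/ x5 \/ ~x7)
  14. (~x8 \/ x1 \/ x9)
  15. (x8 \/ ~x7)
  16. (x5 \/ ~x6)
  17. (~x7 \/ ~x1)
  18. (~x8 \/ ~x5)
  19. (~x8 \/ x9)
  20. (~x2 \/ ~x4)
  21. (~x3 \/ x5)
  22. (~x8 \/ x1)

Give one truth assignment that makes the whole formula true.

x1 = 1, x2 = 0, x3 = 1, x4 = 0, x5 = 1, x6 = 1, x7 = 0, x8 = 0, x9 = 1

Pure literal: x7 appears only negated; assign x7 = False.
Branch on x1: take x1 = True.
The remaining clauses are satisfied by x2 = False, x3 = True, x4 = False, x5 = True, x6 = True, x8 = False, x9 = True.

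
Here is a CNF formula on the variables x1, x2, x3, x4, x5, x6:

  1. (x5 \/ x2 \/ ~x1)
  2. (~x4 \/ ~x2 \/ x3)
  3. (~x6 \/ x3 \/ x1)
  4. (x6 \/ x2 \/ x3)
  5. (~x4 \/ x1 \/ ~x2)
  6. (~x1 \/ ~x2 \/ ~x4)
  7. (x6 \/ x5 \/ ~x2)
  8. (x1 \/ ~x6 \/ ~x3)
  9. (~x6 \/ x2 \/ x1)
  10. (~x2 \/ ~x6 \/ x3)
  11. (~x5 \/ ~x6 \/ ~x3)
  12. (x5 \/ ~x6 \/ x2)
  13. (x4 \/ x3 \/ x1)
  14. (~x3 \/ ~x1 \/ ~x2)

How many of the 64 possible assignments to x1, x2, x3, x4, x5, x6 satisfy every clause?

10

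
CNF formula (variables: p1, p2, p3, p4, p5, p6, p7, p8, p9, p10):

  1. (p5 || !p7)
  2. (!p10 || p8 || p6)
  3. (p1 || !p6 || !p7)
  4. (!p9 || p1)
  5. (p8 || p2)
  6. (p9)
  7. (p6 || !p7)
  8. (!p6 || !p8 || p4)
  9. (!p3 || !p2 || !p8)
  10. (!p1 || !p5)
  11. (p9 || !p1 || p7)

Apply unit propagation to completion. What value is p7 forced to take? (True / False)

(p9) is a unit clause: p9 = True.
In (!p9 || p1), !p9 is now false; p1 must hold, so p1 = True.
In (!p5 || !p1), !p1 is now false; !p5 must hold, so p5 = False.
(!p7 || p5): since p5 = False, the clause reduces to (!p7). p7 = False.

False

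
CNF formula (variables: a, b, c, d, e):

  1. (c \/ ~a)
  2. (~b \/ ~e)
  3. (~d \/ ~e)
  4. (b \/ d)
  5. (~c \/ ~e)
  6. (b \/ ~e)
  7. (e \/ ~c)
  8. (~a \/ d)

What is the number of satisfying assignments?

Satisfying assignments:
  a=0 b=0 c=0 d=1 e=0
  a=0 b=1 c=0 d=0 e=0
  a=0 b=1 c=0 d=1 e=0
Count: 3.

3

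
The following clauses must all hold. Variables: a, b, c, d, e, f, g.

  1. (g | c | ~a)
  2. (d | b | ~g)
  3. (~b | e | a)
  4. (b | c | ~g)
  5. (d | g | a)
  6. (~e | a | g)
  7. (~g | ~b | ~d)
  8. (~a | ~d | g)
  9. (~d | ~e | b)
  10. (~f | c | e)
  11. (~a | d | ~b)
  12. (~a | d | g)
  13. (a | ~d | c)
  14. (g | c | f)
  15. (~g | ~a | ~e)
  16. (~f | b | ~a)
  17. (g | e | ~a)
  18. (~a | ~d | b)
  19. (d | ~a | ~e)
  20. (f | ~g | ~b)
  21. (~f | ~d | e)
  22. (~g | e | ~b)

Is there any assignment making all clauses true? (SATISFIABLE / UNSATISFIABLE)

c occurs only positively in the remaining clauses — set c = True.
Try a = False.
Branch on b: take b = True.
  then e is forced to True.
  then g is forced to True.
  then d is forced to False.
  then f is forced to True.
Every clause has at least one true literal under this assignment.
So a=0  b=1  c=1  d=0  e=1  f=1  g=1 is a satisfying assignment.

SATISFIABLE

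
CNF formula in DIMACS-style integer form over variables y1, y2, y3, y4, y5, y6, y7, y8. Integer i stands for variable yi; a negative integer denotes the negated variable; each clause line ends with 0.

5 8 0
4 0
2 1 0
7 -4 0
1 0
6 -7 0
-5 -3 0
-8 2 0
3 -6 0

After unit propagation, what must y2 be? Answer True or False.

True

Unit clause (y4) sets y4 = True.
From (NOT y4 OR y7) and y4 = True: y7 = True.
(y1) stands alone — y1 = True.
In (NOT y7 OR y6), NOT y7 is now false; y6 must hold, so y6 = True.
From (NOT y6 OR y3) and y6 = True: y3 = True.
(NOT y3 OR NOT y5): since y3 = True, the clause reduces to (NOT y5). y5 = False.
From (y5 OR y8) and y5 = False: y8 = True.
From (y2 OR NOT y8) and y8 = True: y2 = True.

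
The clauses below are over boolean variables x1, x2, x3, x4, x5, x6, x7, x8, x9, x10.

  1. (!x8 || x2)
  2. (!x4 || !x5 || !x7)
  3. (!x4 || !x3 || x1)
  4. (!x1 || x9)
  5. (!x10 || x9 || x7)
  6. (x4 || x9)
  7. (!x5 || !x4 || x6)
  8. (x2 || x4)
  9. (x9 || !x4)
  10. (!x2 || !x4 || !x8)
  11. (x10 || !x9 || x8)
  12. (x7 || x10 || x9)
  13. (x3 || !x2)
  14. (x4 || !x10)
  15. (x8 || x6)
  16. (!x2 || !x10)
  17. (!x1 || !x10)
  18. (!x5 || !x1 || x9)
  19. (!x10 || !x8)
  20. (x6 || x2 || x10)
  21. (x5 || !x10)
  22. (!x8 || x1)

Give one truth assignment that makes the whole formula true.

x1=1  x2=1  x3=1  x4=0  x5=1  x6=1  x7=0  x8=1  x9=1  x10=0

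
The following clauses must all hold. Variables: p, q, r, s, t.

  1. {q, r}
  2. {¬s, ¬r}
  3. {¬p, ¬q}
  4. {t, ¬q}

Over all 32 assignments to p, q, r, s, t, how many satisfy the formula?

7

The models are:
  p=F q=F r=T s=F t=F
  p=F q=F r=T s=F t=T
  p=F q=T r=F s=F t=T
  p=F q=T r=F s=T t=T
  p=F q=T r=T s=F t=T
  p=T q=F r=T s=F t=F
  p=T q=F r=T s=F t=T
Count: 7.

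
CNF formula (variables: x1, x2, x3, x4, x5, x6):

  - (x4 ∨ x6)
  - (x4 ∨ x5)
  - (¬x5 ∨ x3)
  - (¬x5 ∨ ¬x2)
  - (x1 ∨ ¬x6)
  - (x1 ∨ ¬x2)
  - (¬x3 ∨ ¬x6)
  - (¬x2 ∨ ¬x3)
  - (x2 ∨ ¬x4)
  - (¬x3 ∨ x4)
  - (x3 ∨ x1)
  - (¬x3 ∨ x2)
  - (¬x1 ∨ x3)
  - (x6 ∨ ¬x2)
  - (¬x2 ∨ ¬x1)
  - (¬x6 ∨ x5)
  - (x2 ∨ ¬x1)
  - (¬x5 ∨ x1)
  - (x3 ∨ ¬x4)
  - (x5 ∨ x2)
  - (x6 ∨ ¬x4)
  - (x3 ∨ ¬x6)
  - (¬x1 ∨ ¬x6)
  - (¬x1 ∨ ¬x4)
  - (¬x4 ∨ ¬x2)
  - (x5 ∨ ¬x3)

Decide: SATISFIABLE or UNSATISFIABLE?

x2 = True:
  propagation gives x5=False, x4=True; an empty clause results — contradiction.
x2 = False:
  propagation gives x4=False, x6=True, x5=True, x3=True; an empty clause results — contradiction.
Every branch closes, so no satisfying assignment exists.

UNSATISFIABLE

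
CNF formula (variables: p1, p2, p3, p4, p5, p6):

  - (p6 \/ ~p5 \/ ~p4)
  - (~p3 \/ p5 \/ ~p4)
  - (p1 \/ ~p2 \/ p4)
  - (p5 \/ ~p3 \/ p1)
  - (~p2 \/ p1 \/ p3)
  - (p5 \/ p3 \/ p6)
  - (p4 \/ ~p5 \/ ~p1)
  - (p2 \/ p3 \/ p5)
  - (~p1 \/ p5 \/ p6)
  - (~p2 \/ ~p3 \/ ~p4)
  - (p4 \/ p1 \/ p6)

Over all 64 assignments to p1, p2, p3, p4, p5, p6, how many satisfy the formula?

Case analysis on p5 and p1:
  p5=1, p1=1: remaining (p2,p3,p4,p6) ∈ {(0,0,1,1); (0,1,1,1); (1,0,1,1)} — 3.
  p5=1, p1=0: remaining (p2,p3,p4,p6) ∈ {(0,0,0,1); (0,0,1,1); (0,1,0,1); (0,1,1,1)} — 4.
  p5=0, p1=1: remaining (p2,p3,p4,p6) ∈ {(0,1,0,1); (1,0,0,1); (1,0,1,1); (1,1,0,1)} — 4.
  p5=0, p1=0: a clause becomes empty — 0.
Total: 3 + 4 + 4 + 0 = 11.

11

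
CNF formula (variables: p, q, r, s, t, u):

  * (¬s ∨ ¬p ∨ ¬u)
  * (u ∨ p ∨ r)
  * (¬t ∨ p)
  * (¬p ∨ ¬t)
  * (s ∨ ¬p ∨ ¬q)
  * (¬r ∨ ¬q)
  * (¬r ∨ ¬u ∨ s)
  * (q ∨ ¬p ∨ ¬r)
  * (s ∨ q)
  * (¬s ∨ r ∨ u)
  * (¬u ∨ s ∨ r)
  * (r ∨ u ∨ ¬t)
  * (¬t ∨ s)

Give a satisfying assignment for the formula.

p = F, q = F, r = F, s = T, t = F, u = T

Check each clause:
  1. (¬p ∨ ¬u ∨ ¬s) — ¬p is true.
  2. (r ∨ u ∨ p) — u is true.
  3. (¬t ∨ p) — ¬t is true.
  4. (¬p ∨ ¬t) — ¬t is true.
  5. (¬p ∨ s ∨ ¬q) — s is true.
  6. (¬r ∨ ¬q) — ¬r is true.
  7. (¬u ∨ s ∨ ¬r) — s is true.
  8. (¬p ∨ q ∨ ¬r) — ¬r is true.
  9. (s ∨ q) — s is true.
  10. (¬s ∨ r ∨ u) — u is true.
  11. (r ∨ ¬u ∨ s) — s is true.
  12. (¬t ∨ r ∨ u) — u is true.
  13. (s ∨ ¬t) — ¬t is true.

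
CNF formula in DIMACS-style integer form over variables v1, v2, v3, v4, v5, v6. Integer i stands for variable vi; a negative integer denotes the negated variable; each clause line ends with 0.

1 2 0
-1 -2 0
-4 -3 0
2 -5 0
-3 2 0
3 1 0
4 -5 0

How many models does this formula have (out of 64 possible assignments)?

The models are:
  v1=F v2=T v3=T v4=F v5=F v6=F
  v1=F v2=T v3=T v4=F v5=F v6=T
  v1=T v2=F v3=F v4=F v5=F v6=F
  v1=T v2=F v3=F v4=F v5=F v6=T
  v1=T v2=F v3=F v4=T v5=F v6=F
  v1=T v2=F v3=F v4=T v5=F v6=T
That's 6 in total.

6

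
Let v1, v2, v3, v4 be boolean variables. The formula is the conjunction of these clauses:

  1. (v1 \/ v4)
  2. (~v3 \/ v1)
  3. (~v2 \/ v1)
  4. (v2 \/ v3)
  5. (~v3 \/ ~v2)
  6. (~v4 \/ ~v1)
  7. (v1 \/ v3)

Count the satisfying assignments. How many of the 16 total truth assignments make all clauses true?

2

The models are:
  v1=1 v2=0 v3=1 v4=0
  v1=1 v2=1 v3=0 v4=0
Count: 2.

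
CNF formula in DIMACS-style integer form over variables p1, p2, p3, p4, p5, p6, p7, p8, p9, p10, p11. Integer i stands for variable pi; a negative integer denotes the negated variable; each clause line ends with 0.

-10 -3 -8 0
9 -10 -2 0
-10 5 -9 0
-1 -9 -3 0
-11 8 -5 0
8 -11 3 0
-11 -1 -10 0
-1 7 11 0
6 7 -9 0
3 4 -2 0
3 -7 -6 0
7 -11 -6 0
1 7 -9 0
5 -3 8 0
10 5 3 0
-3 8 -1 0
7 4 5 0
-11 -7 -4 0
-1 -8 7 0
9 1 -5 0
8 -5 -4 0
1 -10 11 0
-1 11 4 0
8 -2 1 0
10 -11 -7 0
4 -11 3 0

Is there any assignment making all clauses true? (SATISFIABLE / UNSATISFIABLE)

SATISFIABLE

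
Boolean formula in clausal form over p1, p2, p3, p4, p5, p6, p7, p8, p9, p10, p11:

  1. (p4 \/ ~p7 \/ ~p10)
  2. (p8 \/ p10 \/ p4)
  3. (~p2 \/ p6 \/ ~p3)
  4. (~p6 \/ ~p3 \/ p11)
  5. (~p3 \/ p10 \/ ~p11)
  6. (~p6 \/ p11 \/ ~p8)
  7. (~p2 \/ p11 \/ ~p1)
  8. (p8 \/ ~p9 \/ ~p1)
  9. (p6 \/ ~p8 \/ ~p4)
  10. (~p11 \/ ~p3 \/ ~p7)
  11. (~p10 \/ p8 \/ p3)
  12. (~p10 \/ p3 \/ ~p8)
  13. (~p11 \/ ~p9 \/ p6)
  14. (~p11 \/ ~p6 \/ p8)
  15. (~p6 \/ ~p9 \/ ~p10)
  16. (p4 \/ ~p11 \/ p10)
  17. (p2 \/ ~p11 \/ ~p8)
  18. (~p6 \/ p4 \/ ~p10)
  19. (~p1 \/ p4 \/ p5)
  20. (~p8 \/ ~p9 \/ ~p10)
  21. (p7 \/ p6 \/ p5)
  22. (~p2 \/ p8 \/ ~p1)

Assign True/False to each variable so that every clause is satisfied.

p1 = False, p2 = True, p3 = False, p4 = False, p5 = False, p6 = False, p7 = True, p8 = True, p9 = False, p10 = False, p11 = False

Check each clause:
  1. (p4 \/ ~p10 \/ ~p7) — ~p10 is true.
  2. (p8 \/ p10 \/ p4) — p8 is true.
  3. (p6 \/ ~p3 \/ ~p2) — ~p3 is true.
  4. (p11 \/ ~p6 \/ ~p3) — ~p6 is true.
  5. (~p3 \/ ~p11 \/ p10) — ~p11 is true.
  6. (p11 \/ ~p6 \/ ~p8) — ~p6 is true.
  7. (~p2 \/ ~p1 \/ p11) — ~p1 is true.
  8. (~p9 \/ ~p1 \/ p8) — p8 is true.
  9. (~p4 \/ ~p8 \/ p6) — ~p4 is true.
  10. (~p3 \/ ~p11 \/ ~p7) — ~p11 is true.
  11. (p3 \/ ~p10 \/ p8) — p8 is true.
  12. (p3 \/ ~p8 \/ ~p10) — ~p10 is true.
  13. (p6 \/ ~p9 \/ ~p11) — ~p11 is true.
  14. (~p11 \/ p8 \/ ~p6) — p8 is true.
  15. (~p6 \/ ~p9 \/ ~p10) — ~p6 is true.
  16. (~p11 \/ p4 \/ p10) — ~p11 is true.
  17. (p2 \/ ~p11 \/ ~p8) — p2 is true.
  18. (p4 \/ ~p10 \/ ~p6) — ~p6 is true.
  19. (p4 \/ ~p1 \/ p5) — ~p1 is true.
  20. (~p8 \/ ~p10 \/ ~p9) — ~p10 is true.
  21. (p6 \/ p5 \/ p7) — p7 is true.
  22. (~p2 \/ ~p1 \/ p8) — p8 is true.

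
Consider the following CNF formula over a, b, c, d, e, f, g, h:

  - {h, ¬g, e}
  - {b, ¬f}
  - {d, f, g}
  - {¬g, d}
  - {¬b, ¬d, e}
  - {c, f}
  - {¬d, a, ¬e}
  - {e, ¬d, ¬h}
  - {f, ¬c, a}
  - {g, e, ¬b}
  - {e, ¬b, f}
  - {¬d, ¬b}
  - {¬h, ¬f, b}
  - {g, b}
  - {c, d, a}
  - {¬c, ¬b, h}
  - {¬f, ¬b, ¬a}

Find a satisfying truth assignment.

a=F, b=T, c=T, d=F, e=T, f=T, g=F, h=T

Check each clause:
  1. {h, ¬g, e} — h is true.
  2. {b, ¬f} — b is true.
  3. {d, g, f} — f is true.
  4. {¬g, d} — ¬g is true.
  5. {e, ¬b, ¬d} — ¬d is true.
  6. {c, f} — c is true.
  7. {¬d, ¬e, a} — ¬d is true.
  8. {¬d, ¬h, e} — ¬d is true.
  9. {f, a, ¬c} — f is true.
  10. {¬b, g, e} — e is true.
  11. {¬b, e, f} — e is true.
  12. {¬d, ¬b} — ¬d is true.
  13. {b, ¬h, ¬f} — b is true.
  14. {b, g} — b is true.
  15. {d, a, c} — c is true.
  16. {¬b, h, ¬c} — h is true.
  17. {¬b, ¬a, ¬f} — ¬a is true.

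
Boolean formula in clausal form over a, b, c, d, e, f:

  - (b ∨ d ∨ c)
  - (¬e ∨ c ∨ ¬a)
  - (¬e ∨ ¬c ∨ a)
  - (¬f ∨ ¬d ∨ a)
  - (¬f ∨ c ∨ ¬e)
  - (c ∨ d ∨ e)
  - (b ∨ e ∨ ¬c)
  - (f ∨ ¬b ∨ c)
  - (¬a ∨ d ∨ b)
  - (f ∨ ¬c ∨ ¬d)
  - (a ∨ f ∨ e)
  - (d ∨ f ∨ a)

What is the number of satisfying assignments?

Split on c, then a.
  c=1, a=1: 7 of the 16 assignments to (b,d,e,f) work.
  c=1, a=0: remaining (b,d,e,f) ∈ {(1,0,0,1)} — 1.
  c=0, a=1: remaining (b,d,e,f) ∈ {(0,1,0,0); (0,1,0,1); (1,1,0,1)} — 3.
  c=0, a=0: remaining (b,d,e,f) ∈ {(0,1,1,0)} — 1.
Total: 7 + 1 + 3 + 1 = 12.

12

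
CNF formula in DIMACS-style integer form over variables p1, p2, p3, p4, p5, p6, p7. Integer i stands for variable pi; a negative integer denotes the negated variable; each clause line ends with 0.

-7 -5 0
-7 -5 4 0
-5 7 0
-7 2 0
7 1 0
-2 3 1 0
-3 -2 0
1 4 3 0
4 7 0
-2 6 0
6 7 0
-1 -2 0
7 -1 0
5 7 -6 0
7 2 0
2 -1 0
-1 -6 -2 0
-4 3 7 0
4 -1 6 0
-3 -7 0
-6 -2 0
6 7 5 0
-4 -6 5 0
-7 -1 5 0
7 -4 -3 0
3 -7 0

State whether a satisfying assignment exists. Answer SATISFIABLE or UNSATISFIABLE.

p7 = True:
  propagation gives p5=False, p2=True, p3=False; an empty clause results — contradiction.
p7 = False:
  propagation gives p5=False, p1=True; an empty clause results — contradiction.
Every branch closes, so no satisfying assignment exists.

UNSATISFIABLE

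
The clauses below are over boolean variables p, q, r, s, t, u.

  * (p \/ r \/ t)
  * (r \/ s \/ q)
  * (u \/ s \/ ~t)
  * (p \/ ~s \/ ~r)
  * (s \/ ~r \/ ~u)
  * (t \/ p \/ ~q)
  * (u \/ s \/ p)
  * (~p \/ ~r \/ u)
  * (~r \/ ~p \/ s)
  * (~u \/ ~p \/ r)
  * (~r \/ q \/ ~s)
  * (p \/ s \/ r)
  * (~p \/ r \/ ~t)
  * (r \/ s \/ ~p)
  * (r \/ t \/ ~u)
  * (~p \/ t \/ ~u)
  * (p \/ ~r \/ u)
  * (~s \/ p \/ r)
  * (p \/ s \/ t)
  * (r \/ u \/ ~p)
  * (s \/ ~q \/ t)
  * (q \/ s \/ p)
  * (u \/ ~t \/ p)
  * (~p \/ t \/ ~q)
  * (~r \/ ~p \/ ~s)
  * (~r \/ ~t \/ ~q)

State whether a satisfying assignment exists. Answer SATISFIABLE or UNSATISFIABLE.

p = True:
  r = True:
    propagation gives u=True, s=True; an empty clause results — contradiction.
  r = False:
    propagation gives u=False; an empty clause results — contradiction.
p = False:
  s = True:
    propagation gives r=False; an empty clause results — contradiction.
  s = False:
    propagation gives u=True, r=False; an empty clause results — contradiction.
Every branch closes, so no satisfying assignment exists.

UNSATISFIABLE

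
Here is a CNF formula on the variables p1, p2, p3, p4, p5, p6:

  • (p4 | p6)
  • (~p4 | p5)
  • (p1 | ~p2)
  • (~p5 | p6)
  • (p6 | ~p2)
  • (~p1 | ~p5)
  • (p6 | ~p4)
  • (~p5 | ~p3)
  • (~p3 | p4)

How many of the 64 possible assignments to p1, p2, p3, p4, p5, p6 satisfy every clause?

5

The models are:
  p1=F p2=F p3=F p4=F p5=F p6=T
  p1=F p2=F p3=F p4=F p5=T p6=T
  p1=F p2=F p3=F p4=T p5=T p6=T
  p1=T p2=F p3=F p4=F p5=F p6=T
  p1=T p2=T p3=F p4=F p5=F p6=T
That's 5 in total.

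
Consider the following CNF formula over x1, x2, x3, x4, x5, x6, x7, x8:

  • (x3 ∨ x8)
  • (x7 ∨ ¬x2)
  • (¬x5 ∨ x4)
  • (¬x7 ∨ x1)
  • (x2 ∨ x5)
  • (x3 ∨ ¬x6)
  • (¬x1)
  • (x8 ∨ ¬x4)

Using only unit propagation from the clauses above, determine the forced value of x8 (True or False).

Unit clause (¬x1) sets x1 = False.
In (x1 ∨ ¬x7), x1 is now false; ¬x7 must hold, so x7 = False.
(x7 ∨ ¬x2) with x7 = False leaves only ¬x2, so x2 = False.
(x5 ∨ x2): since x2 = False, the clause reduces to (x5). x5 = True.
From (x4 ∨ ¬x5) and x5 = True: x4 = True.
(¬x4 ∨ x8): since x4 = True, the clause reduces to (x8). x8 = True.

True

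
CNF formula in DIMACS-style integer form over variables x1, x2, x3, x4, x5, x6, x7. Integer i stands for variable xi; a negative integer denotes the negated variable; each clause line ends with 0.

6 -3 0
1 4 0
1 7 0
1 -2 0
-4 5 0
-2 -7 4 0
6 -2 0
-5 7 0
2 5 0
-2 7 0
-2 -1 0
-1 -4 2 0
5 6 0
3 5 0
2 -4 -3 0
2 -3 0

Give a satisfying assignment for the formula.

x1 = 0  x2 = 0  x3 = 0  x4 = 1  x5 = 1  x6 = 1  x7 = 1

Check each clause:
  1. (x6 | ~x3) — ~x3 is true.
  2. (x1 | x4) — x4 is true.
  3. (x1 | x7) — x7 is true.
  4. (~x2 | x1) — ~x2 is true.
  5. (~x4 | x5) — x5 is true.
  6. (x4 | ~x7 | ~x2) — x4 is true.
  7. (x6 | ~x2) — ~x2 is true.
  8. (x7 | ~x5) — x7 is true.
  9. (x5 | x2) — x5 is true.
  10. (x7 | ~x2) — ~x2 is true.
  11. (~x1 | ~x2) — ~x1 is true.
  12. (~x4 | ~x1 | x2) — ~x1 is true.
  13. (x5 | x6) — x5 is true.
  14. (x3 | x5) — x5 is true.
  15. (~x4 | x2 | ~x3) — ~x3 is true.
  16. (x2 | ~x3) — ~x3 is true.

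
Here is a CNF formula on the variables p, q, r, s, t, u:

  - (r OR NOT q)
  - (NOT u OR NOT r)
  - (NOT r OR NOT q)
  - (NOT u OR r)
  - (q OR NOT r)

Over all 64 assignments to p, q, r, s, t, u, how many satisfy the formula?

Case analysis on r and q:
  r=T, q=T: a clause becomes empty — 0.
  r=T, q=F: a clause becomes empty — 0.
  r=F, q=T: a clause becomes empty — 0.
  r=F, q=F: forces u=F; p, s, t free → 2^3 = 8.
Total: 0 + 0 + 0 + 8 = 8.

8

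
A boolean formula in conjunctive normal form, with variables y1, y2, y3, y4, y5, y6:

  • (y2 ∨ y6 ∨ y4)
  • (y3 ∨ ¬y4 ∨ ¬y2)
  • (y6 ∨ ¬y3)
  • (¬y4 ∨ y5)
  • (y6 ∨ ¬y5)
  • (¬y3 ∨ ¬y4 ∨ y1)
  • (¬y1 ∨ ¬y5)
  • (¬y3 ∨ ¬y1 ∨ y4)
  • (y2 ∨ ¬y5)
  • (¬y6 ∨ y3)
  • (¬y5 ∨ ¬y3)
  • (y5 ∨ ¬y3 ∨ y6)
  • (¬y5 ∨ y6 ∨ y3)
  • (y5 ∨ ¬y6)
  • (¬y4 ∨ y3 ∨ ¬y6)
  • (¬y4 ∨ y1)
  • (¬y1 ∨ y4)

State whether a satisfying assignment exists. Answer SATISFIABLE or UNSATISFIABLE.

SATISFIABLE

Try y1 = False.
  then y4 is forced to False.
Branch on y2: take y2 = True.
Branch on y3: take y3 = False.
  then y6 is forced to False.
  then y5 is forced to False.
So y1=False, y2=True, y3=False, y4=False, y5=False, y6=False is a satisfying assignment.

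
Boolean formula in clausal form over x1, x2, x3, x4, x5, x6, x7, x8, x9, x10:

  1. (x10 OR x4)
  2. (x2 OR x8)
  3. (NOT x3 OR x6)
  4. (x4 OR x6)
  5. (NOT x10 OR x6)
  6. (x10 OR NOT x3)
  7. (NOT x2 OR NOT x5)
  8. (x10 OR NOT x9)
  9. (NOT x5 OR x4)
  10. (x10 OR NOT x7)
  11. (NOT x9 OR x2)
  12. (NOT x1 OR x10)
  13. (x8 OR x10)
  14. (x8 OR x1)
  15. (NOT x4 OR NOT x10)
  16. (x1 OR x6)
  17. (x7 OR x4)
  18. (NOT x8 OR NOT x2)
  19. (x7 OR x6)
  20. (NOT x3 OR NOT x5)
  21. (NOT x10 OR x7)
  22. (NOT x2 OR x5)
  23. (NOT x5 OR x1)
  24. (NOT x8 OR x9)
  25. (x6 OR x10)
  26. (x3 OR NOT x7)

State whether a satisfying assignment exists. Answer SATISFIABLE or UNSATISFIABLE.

UNSATISFIABLE

x10 = True:
  propagation gives x6=True, x4=False, x5=False, x7=True; an empty clause results — contradiction.
x10 = False:
  propagation gives x4=True, x3=False, x9=False, x7=False; an empty clause results — contradiction.
Every branch closes, so no satisfying assignment exists.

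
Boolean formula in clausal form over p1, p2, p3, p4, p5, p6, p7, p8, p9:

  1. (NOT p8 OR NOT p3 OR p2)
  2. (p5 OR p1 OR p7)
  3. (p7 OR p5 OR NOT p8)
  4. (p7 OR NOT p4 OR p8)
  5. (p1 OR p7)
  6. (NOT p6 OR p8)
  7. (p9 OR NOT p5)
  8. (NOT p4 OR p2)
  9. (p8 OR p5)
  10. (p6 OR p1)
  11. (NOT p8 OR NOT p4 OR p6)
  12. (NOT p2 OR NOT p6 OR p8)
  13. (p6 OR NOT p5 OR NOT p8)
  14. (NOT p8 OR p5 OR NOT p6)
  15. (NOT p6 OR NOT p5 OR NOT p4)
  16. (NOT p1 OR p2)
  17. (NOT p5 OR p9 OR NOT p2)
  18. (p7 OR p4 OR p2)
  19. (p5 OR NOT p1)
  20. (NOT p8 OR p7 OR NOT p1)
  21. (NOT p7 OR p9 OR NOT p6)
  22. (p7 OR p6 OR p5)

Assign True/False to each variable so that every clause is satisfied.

Pure literal: p9 appears only positively; assign p9 = True.
Branch on p1: take p1 = True.
  then p2 is forced to True.
  then p5 is forced to True.
For the remaining variables, p3 = True, p4 = True, p6 = False, p7 = True, p8 = False works.

p1 = True, p2 = True, p3 = True, p4 = True, p5 = True, p6 = False, p7 = True, p8 = False, p9 = True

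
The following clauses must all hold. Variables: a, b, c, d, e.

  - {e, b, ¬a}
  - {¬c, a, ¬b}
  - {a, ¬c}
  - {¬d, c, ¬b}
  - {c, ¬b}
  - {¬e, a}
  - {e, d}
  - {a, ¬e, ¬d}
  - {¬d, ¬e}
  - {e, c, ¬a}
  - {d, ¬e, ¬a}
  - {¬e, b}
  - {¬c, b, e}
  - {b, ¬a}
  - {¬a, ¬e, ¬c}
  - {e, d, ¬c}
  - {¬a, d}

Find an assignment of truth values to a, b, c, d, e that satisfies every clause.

a=True, b=True, c=True, d=True, e=False

Check each clause:
  1. {e, ¬a, b} — b is true.
  2. {a, ¬c, ¬b} — a is true.
  3. {a, ¬c} — a is true.
  4. {¬d, ¬b, c} — c is true.
  5. {c, ¬b} — c is true.
  6. {¬e, a} — a is true.
  7. {e, d} — d is true.
  8. {a, ¬e, ¬d} — a is true.
  9. {¬e, ¬d} — ¬e is true.
  10. {¬a, c, e} — c is true.
  11. {¬a, d, ¬e} — ¬e is true.
  12. {b, ¬e} — b is true.
  13. {e, ¬c, b} — b is true.
  14. {b, ¬a} — b is true.
  15. {¬e, ¬c, ¬a} — ¬e is true.
  16. {e, d, ¬c} — d is true.
  17. {¬a, d} — d is true.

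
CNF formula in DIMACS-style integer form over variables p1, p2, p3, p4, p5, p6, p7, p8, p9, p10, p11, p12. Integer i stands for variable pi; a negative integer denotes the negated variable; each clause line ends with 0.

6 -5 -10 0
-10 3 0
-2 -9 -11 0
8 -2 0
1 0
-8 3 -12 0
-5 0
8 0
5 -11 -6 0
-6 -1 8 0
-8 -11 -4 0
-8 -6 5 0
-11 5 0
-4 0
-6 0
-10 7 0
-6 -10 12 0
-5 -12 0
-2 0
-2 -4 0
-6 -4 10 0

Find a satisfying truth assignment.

Unit propagation: (p1) forces p1 = True.
(~p5) is a unit clause, so p5 = False.
The clause (p8) is unit: p8 must be True.
Unit propagation: (~p6) forces p6 = False.
The clause (~p11) is unit: p11 must be False.
(~p4) is a unit clause, so p4 = False.
(~p2) is a unit clause, so p2 = False.
p3 occurs only positively in the remaining clauses — set p3 = True.
p10 occurs only negated in the remaining clauses — set p10 = False.
p7, p9, p12 are now unconstrained; take p7 = False, p9 = False, p12 = False.

p1=T, p2=F, p3=T, p4=F, p5=F, p6=F, p7=F, p8=T, p9=F, p10=F, p11=F, p12=F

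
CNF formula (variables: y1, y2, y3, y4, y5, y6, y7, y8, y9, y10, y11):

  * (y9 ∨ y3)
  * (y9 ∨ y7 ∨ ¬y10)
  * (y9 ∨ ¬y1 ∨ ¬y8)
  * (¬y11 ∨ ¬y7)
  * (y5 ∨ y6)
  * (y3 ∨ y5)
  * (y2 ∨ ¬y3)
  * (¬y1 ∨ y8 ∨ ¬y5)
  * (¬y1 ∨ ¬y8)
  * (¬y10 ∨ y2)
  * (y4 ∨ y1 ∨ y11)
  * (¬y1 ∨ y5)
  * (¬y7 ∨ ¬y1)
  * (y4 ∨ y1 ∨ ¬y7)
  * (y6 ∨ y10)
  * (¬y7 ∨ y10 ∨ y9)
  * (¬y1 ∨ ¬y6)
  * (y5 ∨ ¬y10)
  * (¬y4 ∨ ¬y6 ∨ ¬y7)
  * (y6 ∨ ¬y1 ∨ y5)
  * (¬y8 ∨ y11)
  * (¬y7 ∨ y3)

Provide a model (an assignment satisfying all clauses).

Pure literal: y2 appears only positively; assign y2 = True.
y9 occurs only positively in the remaining clauses — set y9 = True.
Set y1 = False and propagate.
Set y3 = False and propagate.
  then y5 is forced to True.
  then y7 is forced to False.
Set y4 = False and propagate.
  then y11 is forced to True.
The remaining clauses are satisfied by y6 = True, y8 = False, y10 = True.
Check each clause:
  1. (y9 ∨ y3) — y9 is true.
  2. (y7 ∨ y9 ∨ ¬y10) — y9 is true.
  3. (y9 ∨ ¬y8 ∨ ¬y1) — ¬y8 is true.
  4. (¬y7 ∨ ¬y11) — ¬y7 is true.
  5. (y6 ∨ y5) — y5 is true.
  6. (y5 ∨ y3) — y5 is true.
  7. (y2 ∨ ¬y3) — y2 is true.
  8. (¬y1 ∨ y8 ∨ ¬y5) — ¬y1 is true.
  9. (¬y8 ∨ ¬y1) — ¬y8 is true.
  10. (y2 ∨ ¬y10) — y2 is true.
  11. (y11 ∨ y1 ∨ y4) — y11 is true.
  12. (¬y1 ∨ y5) — y5 is true.
  13. (¬y7 ∨ ¬y1) — ¬y7 is true.
  14. (¬y7 ∨ y4 ∨ y1) — ¬y7 is true.
  15. (y10 ∨ y6) — y10 is true.
  16. (y9 ∨ y10 ∨ ¬y7) — ¬y7 is true.
  17. (¬y6 ∨ ¬y1) — ¬y1 is true.
  18. (y5 ∨ ¬y10) — y5 is true.
  19. (¬y4 ∨ ¬y7 ∨ ¬y6) — ¬y7 is true.
  20. (¬y1 ∨ y6 ∨ y5) — y5 is true.
  21. (y11 ∨ ¬y8) — ¬y8 is true.
  22. (y3 ∨ ¬y7) — ¬y7 is true.

y1=0, y2=1, y3=0, y4=0, y5=1, y6=1, y7=0, y8=0, y9=1, y10=1, y11=1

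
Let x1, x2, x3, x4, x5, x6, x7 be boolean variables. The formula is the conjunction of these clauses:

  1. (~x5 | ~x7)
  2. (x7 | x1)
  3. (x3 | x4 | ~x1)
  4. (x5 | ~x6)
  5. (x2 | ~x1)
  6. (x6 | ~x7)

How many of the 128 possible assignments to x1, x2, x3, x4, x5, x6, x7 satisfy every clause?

9

Split on x1, then x7.
  x1=1, x7=1: a clause becomes empty — 0.
  x1=1, x7=0: 9 of the 32 assignments to (x2,x3,x4,x5,x6) work.
  x1=0, x7=1: a clause becomes empty — 0.
  x1=0, x7=0: a clause becomes empty — 0.
Total: 0 + 9 + 0 + 0 = 9.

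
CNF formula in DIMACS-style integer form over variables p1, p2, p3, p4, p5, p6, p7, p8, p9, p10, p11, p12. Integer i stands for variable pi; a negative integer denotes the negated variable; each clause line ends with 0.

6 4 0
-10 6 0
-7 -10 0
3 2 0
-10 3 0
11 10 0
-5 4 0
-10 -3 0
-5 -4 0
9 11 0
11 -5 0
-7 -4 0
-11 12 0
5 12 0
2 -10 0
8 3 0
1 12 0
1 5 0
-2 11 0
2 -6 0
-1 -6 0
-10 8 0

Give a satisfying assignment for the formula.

p7 occurs only negated in the remaining clauses — set p7 = False.
Pure literal: p8 appears only positively; assign p8 = True.
Branch on p1: take p1 = True.
  then p6 is forced to False.
  then p4 is forced to True.
  then p10 is forced to False.
  then p11 is forced to True.
  then p5 is forced to False.
  then p12 is forced to True.
Try p2 = True.
p3, p9 are now unconstrained; take p3 = False, p9 = False.

p1=T, p2=T, p3=F, p4=T, p5=F, p6=F, p7=F, p8=T, p9=F, p10=F, p11=T, p12=T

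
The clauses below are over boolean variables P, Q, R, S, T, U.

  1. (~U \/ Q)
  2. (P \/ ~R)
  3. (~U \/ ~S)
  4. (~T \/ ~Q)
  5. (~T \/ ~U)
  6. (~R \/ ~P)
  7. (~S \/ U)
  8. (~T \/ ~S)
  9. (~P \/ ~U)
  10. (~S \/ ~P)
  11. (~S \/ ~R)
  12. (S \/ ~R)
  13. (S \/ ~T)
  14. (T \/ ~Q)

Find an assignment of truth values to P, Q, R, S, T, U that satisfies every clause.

Pure literal: R appears only negated; assign R = False.
Try P = True.
  then U is forced to False.
  then S is forced to False.
  then T is forced to False.
  then Q is forced to False.
Every clause has at least one true literal under this assignment.
Check each clause:
  1. (Q \/ ~U) — ~U is true.
  2. (~R \/ P) — P is true.
  3. (~U \/ ~S) — ~U is true.
  4. (~Q \/ ~T) — ~T is true.
  5. (~T \/ ~U) — ~U is true.
  6. (~R \/ ~P) — ~R is true.
  7. (U \/ ~S) — ~S is true.
  8. (~T \/ ~S) — ~T is true.
  9. (~P \/ ~U) — ~U is true.
  10. (~P \/ ~S) — ~S is true.
  11. (~S \/ ~R) — ~S is true.
  12. (~R \/ S) — ~R is true.
  13. (~T \/ S) — ~T is true.
  14. (~Q \/ T) — ~Q is true.

P=T, Q=F, R=F, S=F, T=F, U=F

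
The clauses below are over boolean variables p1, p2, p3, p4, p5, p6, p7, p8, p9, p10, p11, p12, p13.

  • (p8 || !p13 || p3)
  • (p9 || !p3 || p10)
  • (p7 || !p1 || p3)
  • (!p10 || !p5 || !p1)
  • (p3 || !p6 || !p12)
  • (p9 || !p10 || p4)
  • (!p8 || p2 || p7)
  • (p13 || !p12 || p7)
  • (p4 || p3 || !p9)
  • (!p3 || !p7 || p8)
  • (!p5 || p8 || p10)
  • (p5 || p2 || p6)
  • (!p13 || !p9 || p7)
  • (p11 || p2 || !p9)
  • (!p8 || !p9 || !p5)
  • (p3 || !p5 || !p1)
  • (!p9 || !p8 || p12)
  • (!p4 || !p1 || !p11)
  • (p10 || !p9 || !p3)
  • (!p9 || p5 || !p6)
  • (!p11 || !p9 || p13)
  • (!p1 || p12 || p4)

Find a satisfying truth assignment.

p1 = F, p2 = T, p3 = F, p4 = T, p5 = F, p6 = F, p7 = F, p8 = T, p9 = F, p10 = F, p11 = F, p12 = F, p13 = T

Pure literal: p1 appears only negated; assign p1 = False.
p2 occurs only positively in the remaining clauses — set p2 = True.
Set p3 = False and propagate.
For the remaining variables, p4 = True, p5 = False, p6 = False, p7 = False, p8 = True, p9 = False, p10 = False, p11 = False, p12 = False, p13 = True works.
Check each clause:
  1. (p8 || !p13 || p3) — p8 is true.
  2. (!p3 || p9 || p10) — !p3 is true.
  3. (p7 || p3 || !p1) — !p1 is true.
  4. (!p1 || !p10 || !p5) — !p5 is true.
  5. (p3 || !p6 || !p12) — !p6 is true.
  6. (p9 || p4 || !p10) — p4 is true.
  7. (p2 || !p8 || p7) — p2 is true.
  8. (p7 || !p12 || p13) — !p12 is true.
  9. (!p9 || p3 || p4) — p4 is true.
  10. (!p3 || p8 || !p7) — p8 is true.
  11. (p10 || p8 || !p5) — p8 is true.
  12. (p5 || p2 || p6) — p2 is true.
  13. (!p13 || !p9 || p7) — !p9 is true.
  14. (p11 || p2 || !p9) — p2 is true.
  15. (!p9 || !p5 || !p8) — !p5 is true.
  16. (!p1 || p3 || !p5) — !p1 is true.
  17. (p12 || !p8 || !p9) — !p9 is true.
  18. (!p4 || !p1 || !p11) — !p11 is true.
  19. (p10 || !p9 || !p3) — !p3 is true.
  20. (p5 || !p9 || !p6) — !p6 is true.
  21. (!p11 || p13 || !p9) — !p11 is true.
  22. (!p1 || p4 || p12) — p4 is true.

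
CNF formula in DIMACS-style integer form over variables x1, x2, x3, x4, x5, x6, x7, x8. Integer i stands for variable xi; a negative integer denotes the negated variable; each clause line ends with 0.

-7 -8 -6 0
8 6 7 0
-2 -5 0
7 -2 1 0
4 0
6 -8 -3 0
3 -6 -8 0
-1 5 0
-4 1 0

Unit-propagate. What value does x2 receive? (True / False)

(x4) stands alone — x4 = True.
(x1 ∨ ¬x4) with x4 = True leaves only x1, so x1 = True.
In (x5 ∨ ¬x1), ¬x1 is now false; x5 must hold, so x5 = True.
From (¬x2 ∨ ¬x5) and x5 = True: x2 = False.

False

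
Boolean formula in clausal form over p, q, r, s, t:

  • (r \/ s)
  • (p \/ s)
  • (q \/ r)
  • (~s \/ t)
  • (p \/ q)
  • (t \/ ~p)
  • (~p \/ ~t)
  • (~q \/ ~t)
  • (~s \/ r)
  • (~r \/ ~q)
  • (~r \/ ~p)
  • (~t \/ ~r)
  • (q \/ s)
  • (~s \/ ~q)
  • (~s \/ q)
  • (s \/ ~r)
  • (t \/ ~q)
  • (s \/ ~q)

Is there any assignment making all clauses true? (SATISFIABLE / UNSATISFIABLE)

UNSATISFIABLE

q = True:
  propagation gives t=False; an empty clause results — contradiction.
q = False:
  propagation gives r=True, p=True; an empty clause results — contradiction.
Every branch closes, so no satisfying assignment exists.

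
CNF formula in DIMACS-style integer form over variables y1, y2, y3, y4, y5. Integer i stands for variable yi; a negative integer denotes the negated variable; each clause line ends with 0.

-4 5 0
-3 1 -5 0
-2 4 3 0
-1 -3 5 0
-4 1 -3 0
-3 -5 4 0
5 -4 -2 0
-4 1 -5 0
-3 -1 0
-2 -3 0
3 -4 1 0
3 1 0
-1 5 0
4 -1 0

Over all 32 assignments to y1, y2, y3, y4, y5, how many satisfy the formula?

The models are:
  y1=F y2=F y3=T y4=F y5=F
  y1=T y2=F y3=F y4=T y5=T
  y1=T y2=T y3=F y4=T y5=T
That's 3 in total.

3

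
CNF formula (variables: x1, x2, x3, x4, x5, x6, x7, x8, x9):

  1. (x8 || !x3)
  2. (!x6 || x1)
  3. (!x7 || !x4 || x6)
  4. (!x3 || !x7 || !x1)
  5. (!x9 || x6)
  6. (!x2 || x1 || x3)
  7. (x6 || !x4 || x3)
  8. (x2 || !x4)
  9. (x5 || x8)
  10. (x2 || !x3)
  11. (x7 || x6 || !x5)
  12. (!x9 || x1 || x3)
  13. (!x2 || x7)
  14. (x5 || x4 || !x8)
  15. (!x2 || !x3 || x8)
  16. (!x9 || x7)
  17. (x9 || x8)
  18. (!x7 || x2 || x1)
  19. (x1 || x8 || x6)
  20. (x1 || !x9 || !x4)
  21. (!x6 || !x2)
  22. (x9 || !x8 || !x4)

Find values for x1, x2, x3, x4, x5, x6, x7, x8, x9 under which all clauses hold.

Set x1 = True and propagate.
Branch on x2: take x2 = False.
  then x4 is forced to False.
  then x3 is forced to False.
The remaining clauses are satisfied by x5 = True, x6 = True, x7 = True, x8 = True, x9 = False.
Every clause has at least one true literal under this assignment.

x1=True  x2=False  x3=False  x4=False  x5=True  x6=True  x7=True  x8=True  x9=False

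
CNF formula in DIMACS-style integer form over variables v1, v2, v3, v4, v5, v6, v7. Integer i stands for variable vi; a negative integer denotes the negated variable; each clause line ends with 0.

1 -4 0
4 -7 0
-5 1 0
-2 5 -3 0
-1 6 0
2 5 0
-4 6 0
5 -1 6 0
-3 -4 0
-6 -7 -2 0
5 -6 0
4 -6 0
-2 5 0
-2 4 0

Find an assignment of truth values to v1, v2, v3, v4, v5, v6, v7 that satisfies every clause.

v1 = 1  v2 = 0  v3 = 0  v4 = 1  v5 = 1  v6 = 1  v7 = 1

Check each clause:
  1. (v1 || !v4) — v1 is true.
  2. (!v7 || v4) — v4 is true.
  3. (v1 || !v5) — v1 is true.
  4. (!v2 || v5 || !v3) — !v3 is true.
  5. (v6 || !v1) — v6 is true.
  6. (v5 || v2) — v5 is true.
  7. (!v4 || v6) — v6 is true.
  8. (v5 || !v1 || v6) — v5 is true.
  9. (!v4 || !v3) — !v3 is true.
  10. (!v7 || !v6 || !v2) — !v2 is true.
  11. (!v6 || v5) — v5 is true.
  12. (v4 || !v6) — v4 is true.
  13. (v5 || !v2) — v5 is true.
  14. (v4 || !v2) — v4 is true.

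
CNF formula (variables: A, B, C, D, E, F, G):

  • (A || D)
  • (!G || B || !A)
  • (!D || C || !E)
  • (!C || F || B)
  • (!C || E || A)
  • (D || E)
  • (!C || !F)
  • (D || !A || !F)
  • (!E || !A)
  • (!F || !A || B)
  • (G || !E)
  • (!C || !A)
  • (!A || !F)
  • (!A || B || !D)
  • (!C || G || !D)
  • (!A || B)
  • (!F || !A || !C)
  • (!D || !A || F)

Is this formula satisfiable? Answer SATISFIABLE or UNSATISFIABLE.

Set A = False and propagate.
  then D is forced to True.
Branch on B: take B = False.
The remaining clauses are satisfied by C = False, E = False, F = False, G = True.
So A=False, B=False, C=False, D=True, E=False, F=False, G=True is a satisfying assignment.

SATISFIABLE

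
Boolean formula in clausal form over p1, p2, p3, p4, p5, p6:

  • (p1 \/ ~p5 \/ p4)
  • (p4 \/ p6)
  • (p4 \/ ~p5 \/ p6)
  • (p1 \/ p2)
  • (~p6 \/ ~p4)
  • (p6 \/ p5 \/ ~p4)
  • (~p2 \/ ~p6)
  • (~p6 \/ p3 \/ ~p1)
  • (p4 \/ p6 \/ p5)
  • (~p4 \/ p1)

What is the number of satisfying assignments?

6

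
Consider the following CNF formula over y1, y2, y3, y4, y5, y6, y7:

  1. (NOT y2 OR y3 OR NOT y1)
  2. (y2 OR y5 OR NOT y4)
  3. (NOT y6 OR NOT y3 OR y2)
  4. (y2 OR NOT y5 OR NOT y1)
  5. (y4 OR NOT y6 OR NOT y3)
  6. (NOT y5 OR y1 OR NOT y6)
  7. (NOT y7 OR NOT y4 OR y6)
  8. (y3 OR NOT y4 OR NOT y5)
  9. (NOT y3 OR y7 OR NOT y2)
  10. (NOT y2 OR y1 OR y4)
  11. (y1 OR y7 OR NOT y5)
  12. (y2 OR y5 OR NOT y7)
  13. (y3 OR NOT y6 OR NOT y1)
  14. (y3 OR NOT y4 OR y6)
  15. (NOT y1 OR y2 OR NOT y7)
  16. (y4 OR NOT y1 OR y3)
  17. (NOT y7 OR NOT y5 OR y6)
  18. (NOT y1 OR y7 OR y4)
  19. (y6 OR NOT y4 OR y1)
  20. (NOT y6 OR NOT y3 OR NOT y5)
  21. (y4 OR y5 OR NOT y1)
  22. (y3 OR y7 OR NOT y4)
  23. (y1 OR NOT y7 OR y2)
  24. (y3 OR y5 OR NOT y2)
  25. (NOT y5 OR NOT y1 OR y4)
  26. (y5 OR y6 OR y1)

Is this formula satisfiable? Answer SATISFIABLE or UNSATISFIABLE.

Try y1 = False.
Branch on y2: take y2 = True.
  then y4 is forced to True.
  then y6 is forced to True.
  then y5 is forced to False.
  then y3 is forced to True.
  then y7 is forced to True.
Every clause has at least one true literal under this assignment.
So y1 = F  y2 = T  y3 = T  y4 = T  y5 = F  y6 = T  y7 = T is a satisfying assignment.

SATISFIABLE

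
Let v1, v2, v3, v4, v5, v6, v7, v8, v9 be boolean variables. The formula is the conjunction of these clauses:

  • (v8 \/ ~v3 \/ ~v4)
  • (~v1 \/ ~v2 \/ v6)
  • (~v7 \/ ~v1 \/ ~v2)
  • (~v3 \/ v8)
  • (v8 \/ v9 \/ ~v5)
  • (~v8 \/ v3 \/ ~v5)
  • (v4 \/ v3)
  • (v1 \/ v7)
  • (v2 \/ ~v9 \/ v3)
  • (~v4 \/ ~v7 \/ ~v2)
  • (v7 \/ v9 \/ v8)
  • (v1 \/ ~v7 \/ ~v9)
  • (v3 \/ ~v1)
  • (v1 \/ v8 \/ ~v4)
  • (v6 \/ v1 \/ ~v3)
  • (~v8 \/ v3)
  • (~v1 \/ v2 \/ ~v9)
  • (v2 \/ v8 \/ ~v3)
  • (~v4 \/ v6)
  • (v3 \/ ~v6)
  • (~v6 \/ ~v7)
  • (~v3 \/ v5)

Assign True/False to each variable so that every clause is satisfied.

v1=1, v2=0, v3=1, v4=0, v5=1, v6=0, v7=1, v8=1, v9=0

Check each clause:
  1. (~v3 \/ ~v4 \/ v8) — v8 is true.
  2. (~v2 \/ v6 \/ ~v1) — ~v2 is true.
  3. (~v7 \/ ~v1 \/ ~v2) — ~v2 is true.
  4. (~v3 \/ v8) — v8 is true.
  5. (v9 \/ v8 \/ ~v5) — v8 is true.
  6. (v3 \/ ~v8 \/ ~v5) — v3 is true.
  7. (v3 \/ v4) — v3 is true.
  8. (v1 \/ v7) — v1 is true.
  9. (v3 \/ ~v9 \/ v2) — v3 is true.
  10. (~v7 \/ ~v4 \/ ~v2) — ~v4 is true.
  11. (v9 \/ v7 \/ v8) — v8 is true.
  12. (~v9 \/ ~v7 \/ v1) — v1 is true.
  13. (v3 \/ ~v1) — v3 is true.
  14. (v8 \/ ~v4 \/ v1) — v8 is true.
  15. (v6 \/ ~v3 \/ v1) — v1 is true.
  16. (~v8 \/ v3) — v3 is true.
  17. (~v9 \/ v2 \/ ~v1) — ~v9 is true.
  18. (~v3 \/ v2 \/ v8) — v8 is true.
  19. (v6 \/ ~v4) — ~v4 is true.
  20. (v3 \/ ~v6) — ~v6 is true.
  21. (~v6 \/ ~v7) — ~v6 is true.
  22. (~v3 \/ v5) — v5 is true.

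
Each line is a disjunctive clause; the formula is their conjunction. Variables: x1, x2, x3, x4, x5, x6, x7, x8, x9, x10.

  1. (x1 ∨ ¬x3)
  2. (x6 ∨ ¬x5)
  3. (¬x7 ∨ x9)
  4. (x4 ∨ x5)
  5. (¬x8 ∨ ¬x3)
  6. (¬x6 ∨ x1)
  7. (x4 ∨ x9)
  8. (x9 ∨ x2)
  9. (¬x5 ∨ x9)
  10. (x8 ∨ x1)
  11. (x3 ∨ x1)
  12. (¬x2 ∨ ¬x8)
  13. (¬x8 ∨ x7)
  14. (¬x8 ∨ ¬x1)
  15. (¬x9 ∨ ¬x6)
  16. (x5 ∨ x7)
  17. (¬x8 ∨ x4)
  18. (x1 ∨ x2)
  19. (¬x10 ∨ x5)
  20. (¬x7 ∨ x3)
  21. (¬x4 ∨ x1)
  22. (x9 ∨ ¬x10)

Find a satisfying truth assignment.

x1=1, x2=0, x3=1, x4=1, x5=0, x6=0, x7=1, x8=0, x9=1, x10=0

x10 occurs only negated in the remaining clauses — set x10 = False.
Set x1 = True and propagate.
  then x8 is forced to False.
The remaining clauses are satisfied by x2 = False, x3 = True, x4 = True, x5 = False, x6 = False, x7 = True, x9 = True.
Every clause has at least one true literal under this assignment.
Check each clause:
  1. (x1 ∨ ¬x3) — x1 is true.
  2. (¬x5 ∨ x6) — ¬x5 is true.
  3. (¬x7 ∨ x9) — x9 is true.
  4. (x4 ∨ x5) — x4 is true.
  5. (¬x8 ∨ ¬x3) — ¬x8 is true.
  6. (x1 ∨ ¬x6) — x1 is true.
  7. (x4 ∨ x9) — x9 is true.
  8. (x2 ∨ x9) — x9 is true.
  9. (x9 ∨ ¬x5) — x9 is true.
  10. (x1 ∨ x8) — x1 is true.
  11. (x1 ∨ x3) — x1 is true.
  12. (¬x2 ∨ ¬x8) — ¬x8 is true.
  13. (x7 ∨ ¬x8) — ¬x8 is true.
  14. (¬x8 ∨ ¬x1) — ¬x8 is true.
  15. (¬x6 ∨ ¬x9) — ¬x6 is true.
  16. (x5 ∨ x7) — x7 is true.
  17. (¬x8 ∨ x4) — ¬x8 is true.
  18. (x1 ∨ x2) — x1 is true.
  19. (x5 ∨ ¬x10) — ¬x10 is true.
  20. (¬x7 ∨ x3) — x3 is true.
  21. (¬x4 ∨ x1) — x1 is true.
  22. (¬x10 ∨ x9) — x9 is true.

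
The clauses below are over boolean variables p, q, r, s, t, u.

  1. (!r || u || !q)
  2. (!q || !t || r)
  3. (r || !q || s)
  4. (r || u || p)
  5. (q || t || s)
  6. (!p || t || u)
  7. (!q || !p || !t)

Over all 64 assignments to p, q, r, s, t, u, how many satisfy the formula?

Case analysis on q and r:
  q=T, r=T: s free; 3 ways for (p,t,u) × 2^1 = 6.
  q=T, r=F: remaining (p,s,t,u) ∈ {(F,T,F,T); (T,T,F,T)} — 2.
  q=F, r=T: 11 of the 16 assignments to (p,s,t,u) work.
  q=F, r=F: 8 of the 16 assignments to (p,s,t,u) work.
Total: 6 + 2 + 11 + 8 = 27.

27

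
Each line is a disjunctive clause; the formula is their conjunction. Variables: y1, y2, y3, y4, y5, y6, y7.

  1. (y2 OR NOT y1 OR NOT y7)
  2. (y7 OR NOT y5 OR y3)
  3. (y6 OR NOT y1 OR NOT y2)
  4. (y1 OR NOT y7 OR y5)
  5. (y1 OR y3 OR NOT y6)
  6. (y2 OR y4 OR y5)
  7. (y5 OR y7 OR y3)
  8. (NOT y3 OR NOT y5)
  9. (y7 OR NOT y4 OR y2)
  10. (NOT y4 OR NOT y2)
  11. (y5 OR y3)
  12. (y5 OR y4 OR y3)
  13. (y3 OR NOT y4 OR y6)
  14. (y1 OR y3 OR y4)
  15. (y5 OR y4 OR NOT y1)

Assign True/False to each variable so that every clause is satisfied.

y1=0, y2=1, y3=1, y4=0, y5=0, y6=1, y7=0

Check each clause:
  1. (y2 OR NOT y1 OR NOT y7) — NOT y7 is true.
  2. (y3 OR NOT y5 OR y7) — NOT y5 is true.
  3. (y6 OR NOT y2 OR NOT y1) — NOT y1 is true.
  4. (y5 OR y1 OR NOT y7) — NOT y7 is true.
  5. (y3 OR y1 OR NOT y6) — y3 is true.
  6. (y5 OR y4 OR y2) — y2 is true.
  7. (y3 OR y5 OR y7) — y3 is true.
  8. (NOT y5 OR NOT y3) — NOT y5 is true.
  9. (NOT y4 OR y2 OR y7) — y2 is true.
  10. (NOT y4 OR NOT y2) — NOT y4 is true.
  11. (y3 OR y5) — y3 is true.
  12. (y4 OR y3 OR y5) — y3 is true.
  13. (y6 OR y3 OR NOT y4) — y3 is true.
  14. (y4 OR y1 OR y3) — y3 is true.
  15. (NOT y1 OR y5 OR y4) — NOT y1 is true.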